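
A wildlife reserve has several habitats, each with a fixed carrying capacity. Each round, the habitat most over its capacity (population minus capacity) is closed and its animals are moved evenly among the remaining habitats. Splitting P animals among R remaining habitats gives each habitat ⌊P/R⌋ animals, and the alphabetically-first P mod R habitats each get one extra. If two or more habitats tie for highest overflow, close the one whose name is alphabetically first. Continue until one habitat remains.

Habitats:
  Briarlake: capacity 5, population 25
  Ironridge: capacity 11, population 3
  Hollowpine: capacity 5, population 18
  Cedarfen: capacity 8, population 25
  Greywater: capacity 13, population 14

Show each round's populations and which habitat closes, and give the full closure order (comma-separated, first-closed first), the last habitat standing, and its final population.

Round 1: Briarlake=25 Cedarfen=25 Greywater=14 Hollowpine=18 Ironridge=3 → close Briarlake (overflow 20)
  25÷4 = 6 each, +1 to first 1
Round 2: Cedarfen=32 Greywater=20 Hollowpine=24 Ironridge=9 → close Cedarfen (overflow 24)
  32÷3 = 10 each, +1 to first 2
Round 3: Greywater=31 Hollowpine=35 Ironridge=19 → close Hollowpine (overflow 30)
  35÷2 = 17 each, +1 to first 1
Round 4: Greywater=49 Ironridge=36 → close Greywater (overflow 36)
  49÷1 = 49 each, +1 to first 0

Closure order: Briarlake, Cedarfen, Hollowpine, Greywater
Last habitat: Ironridge with 85 animals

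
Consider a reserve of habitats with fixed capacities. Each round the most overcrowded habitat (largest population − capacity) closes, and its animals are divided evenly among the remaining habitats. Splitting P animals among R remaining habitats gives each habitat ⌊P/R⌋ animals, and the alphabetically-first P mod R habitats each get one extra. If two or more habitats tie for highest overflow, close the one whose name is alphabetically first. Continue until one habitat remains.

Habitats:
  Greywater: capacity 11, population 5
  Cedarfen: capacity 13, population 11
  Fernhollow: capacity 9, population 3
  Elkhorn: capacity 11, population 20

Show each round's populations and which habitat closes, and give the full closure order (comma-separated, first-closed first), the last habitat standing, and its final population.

Round 1: Cedarfen=11 Elkhorn=20 Fernhollow=3 Greywater=5 → close Elkhorn (overflow 9)
  20÷3 = 6 each, +1 to first 2
Round 2: Cedarfen=18 Fernhollow=10 Greywater=11 → close Cedarfen (overflow 5)
  18÷2 = 9 each, +1 to first 0
Round 3: Fernhollow=19 Greywater=20 → close Fernhollow (overflow 10)
  19÷1 = 19 each, +1 to first 0

Closure order: Elkhorn, Cedarfen, Fernhollow
Last habitat: Greywater with 39 animals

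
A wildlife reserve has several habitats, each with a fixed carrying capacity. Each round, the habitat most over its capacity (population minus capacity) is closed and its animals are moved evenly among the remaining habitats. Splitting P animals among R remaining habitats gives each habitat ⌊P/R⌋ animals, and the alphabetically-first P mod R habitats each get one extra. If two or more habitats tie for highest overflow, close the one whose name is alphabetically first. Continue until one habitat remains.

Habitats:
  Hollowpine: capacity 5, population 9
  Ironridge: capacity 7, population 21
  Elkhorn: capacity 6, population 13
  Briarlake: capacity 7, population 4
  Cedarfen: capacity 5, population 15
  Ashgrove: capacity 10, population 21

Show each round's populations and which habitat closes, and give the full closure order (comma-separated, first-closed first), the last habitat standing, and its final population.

Closure order: Ironridge, Ashgrove, Cedarfen, Elkhorn, Hollowpine
Last habitat: Briarlake with 83 animals

Round 1: Ashgrove=21 Briarlake=4 Cedarfen=15 Elkhorn=13 Hollowpine=9 Ironridge=21 → close Ironridge (overflow 14)
  21÷5 = 4 each, +1 to first 1
Round 2: Ashgrove=26 Briarlake=8 Cedarfen=19 Elkhorn=17 Hollowpine=13 → close Ashgrove (overflow 16)
  26÷4 = 6 each, +1 to first 2
Round 3: Briarlake=15 Cedarfen=26 Elkhorn=23 Hollowpine=19 → close Cedarfen (overflow 21)
  26÷3 = 8 each, +1 to first 2
Round 4: Briarlake=24 Elkhorn=32 Hollowpine=27 → close Elkhorn (overflow 26)
  32÷2 = 16 each, +1 to first 0
Round 5: Briarlake=40 Hollowpine=43 → close Hollowpine (overflow 38)
  43÷1 = 43 each, +1 to first 0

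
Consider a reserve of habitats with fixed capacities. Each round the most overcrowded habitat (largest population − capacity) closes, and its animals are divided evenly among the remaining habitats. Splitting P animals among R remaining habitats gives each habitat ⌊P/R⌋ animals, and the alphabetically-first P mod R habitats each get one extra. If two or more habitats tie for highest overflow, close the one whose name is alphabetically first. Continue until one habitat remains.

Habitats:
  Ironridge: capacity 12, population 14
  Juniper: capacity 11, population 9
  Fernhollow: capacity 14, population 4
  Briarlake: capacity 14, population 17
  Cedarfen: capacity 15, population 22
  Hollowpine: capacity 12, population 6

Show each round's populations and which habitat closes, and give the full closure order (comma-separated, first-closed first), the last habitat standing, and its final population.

Closure order: Cedarfen, Briarlake, Ironridge, Juniper, Hollowpine
Last habitat: Fernhollow with 72 animals

Round 1: Briarlake=17 Cedarfen=22 Fernhollow=4 Hollowpine=6 Ironridge=14 Juniper=9 → close Cedarfen (overflow 7)
  22÷5 = 4 each, +1 to first 2
Round 2: Briarlake=22 Fernhollow=9 Hollowpine=10 Ironridge=18 Juniper=13 → close Briarlake (overflow 8)
  22÷4 = 5 each, +1 to first 2
Round 3: Fernhollow=15 Hollowpine=16 Ironridge=23 Juniper=18 → close Ironridge (overflow 11)
  23÷3 = 7 each, +1 to first 2
Round 4: Fernhollow=23 Hollowpine=24 Juniper=25 → close Juniper (overflow 14)
  25÷2 = 12 each, +1 to first 1
Round 5: Fernhollow=36 Hollowpine=36 → close Hollowpine (overflow 24)
  36÷1 = 36 each, +1 to first 0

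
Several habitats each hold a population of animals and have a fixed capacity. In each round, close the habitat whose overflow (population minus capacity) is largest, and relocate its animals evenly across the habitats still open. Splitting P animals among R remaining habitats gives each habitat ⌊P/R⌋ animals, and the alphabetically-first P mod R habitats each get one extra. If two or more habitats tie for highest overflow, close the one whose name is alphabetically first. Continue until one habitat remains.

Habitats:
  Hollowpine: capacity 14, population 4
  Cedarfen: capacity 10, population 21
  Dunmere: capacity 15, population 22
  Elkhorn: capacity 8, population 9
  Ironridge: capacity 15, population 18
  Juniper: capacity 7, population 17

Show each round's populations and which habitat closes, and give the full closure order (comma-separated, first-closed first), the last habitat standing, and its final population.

Round 1: Cedarfen=21 Dunmere=22 Elkhorn=9 Hollowpine=4 Ironridge=18 Juniper=17 → close Cedarfen (overflow 11)
  21÷5 = 4 each, +1 to first 1
Round 2: Dunmere=27 Elkhorn=13 Hollowpine=8 Ironridge=22 Juniper=21 → close Juniper (overflow 14)
  21÷4 = 5 each, +1 to first 1
Round 3: Dunmere=33 Elkhorn=18 Hollowpine=13 Ironridge=27 → close Dunmere (overflow 18)
  33÷3 = 11 each, +1 to first 0
Round 4: Elkhorn=29 Hollowpine=24 Ironridge=38 → close Ironridge (overflow 23)
  38÷2 = 19 each, +1 to first 0
Round 5: Elkhorn=48 Hollowpine=43 → close Elkhorn (overflow 40)
  48÷1 = 48 each, +1 to first 0

Closure order: Cedarfen, Juniper, Dunmere, Ironridge, Elkhorn
Last habitat: Hollowpine with 91 animals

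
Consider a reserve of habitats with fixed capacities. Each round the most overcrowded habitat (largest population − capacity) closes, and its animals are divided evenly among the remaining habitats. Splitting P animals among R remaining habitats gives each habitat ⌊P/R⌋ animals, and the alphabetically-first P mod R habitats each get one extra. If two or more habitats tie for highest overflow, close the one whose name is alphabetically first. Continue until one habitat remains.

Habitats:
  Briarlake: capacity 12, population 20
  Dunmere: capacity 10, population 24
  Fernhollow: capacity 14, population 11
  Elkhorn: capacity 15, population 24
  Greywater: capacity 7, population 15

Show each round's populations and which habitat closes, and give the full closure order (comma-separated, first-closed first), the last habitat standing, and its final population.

Round 1: Briarlake=20 Dunmere=24 Elkhorn=24 Fernhollow=11 Greywater=15 → close Dunmere (overflow 14)
  24÷4 = 6 each, +1 to first 0
Round 2: Briarlake=26 Elkhorn=30 Fernhollow=17 Greywater=21 → close Elkhorn (overflow 15)
  30÷3 = 10 each, +1 to first 0
Round 3: Briarlake=36 Fernhollow=27 Greywater=31 → close Briarlake (overflow 24)
  36÷2 = 18 each, +1 to first 0
Round 4: Fernhollow=45 Greywater=49 → close Greywater (overflow 42)
  49÷1 = 49 each, +1 to first 0

Closure order: Dunmere, Elkhorn, Briarlake, Greywater
Last habitat: Fernhollow with 94 animals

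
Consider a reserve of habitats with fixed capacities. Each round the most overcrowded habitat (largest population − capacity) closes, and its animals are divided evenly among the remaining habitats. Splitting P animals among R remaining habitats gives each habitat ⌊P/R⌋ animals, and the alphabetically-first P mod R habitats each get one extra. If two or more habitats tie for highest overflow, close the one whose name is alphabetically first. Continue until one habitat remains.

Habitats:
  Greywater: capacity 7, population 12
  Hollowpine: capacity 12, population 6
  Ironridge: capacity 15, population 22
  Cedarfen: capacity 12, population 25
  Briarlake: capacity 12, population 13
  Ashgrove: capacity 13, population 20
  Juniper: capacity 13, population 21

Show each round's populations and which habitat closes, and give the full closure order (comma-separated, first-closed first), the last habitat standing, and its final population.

Round 1: Ashgrove=20 Briarlake=13 Cedarfen=25 Greywater=12 Hollowpine=6 Ironridge=22 Juniper=21 → close Cedarfen (overflow 13)
  25÷6 = 4 each, +1 to first 1
Round 2: Ashgrove=25 Briarlake=17 Greywater=16 Hollowpine=10 Ironridge=26 Juniper=25 → close Ashgrove (overflow 12)
  25÷5 = 5 each, +1 to first 0
Round 3: Briarlake=22 Greywater=21 Hollowpine=15 Ironridge=31 Juniper=30 → close Juniper (overflow 17)
  30÷4 = 7 each, +1 to first 2
Round 4: Briarlake=30 Greywater=29 Hollowpine=22 Ironridge=38 → close Ironridge (overflow 23)
  38÷3 = 12 each, +1 to first 2
Round 5: Briarlake=43 Greywater=42 Hollowpine=34 → close Greywater (overflow 35)
  42÷2 = 21 each, +1 to first 0
Round 6: Briarlake=64 Hollowpine=55 → close Briarlake (overflow 52)
  64÷1 = 64 each, +1 to first 0

Closure order: Cedarfen, Ashgrove, Juniper, Ironridge, Greywater, Briarlake
Last habitat: Hollowpine with 119 animals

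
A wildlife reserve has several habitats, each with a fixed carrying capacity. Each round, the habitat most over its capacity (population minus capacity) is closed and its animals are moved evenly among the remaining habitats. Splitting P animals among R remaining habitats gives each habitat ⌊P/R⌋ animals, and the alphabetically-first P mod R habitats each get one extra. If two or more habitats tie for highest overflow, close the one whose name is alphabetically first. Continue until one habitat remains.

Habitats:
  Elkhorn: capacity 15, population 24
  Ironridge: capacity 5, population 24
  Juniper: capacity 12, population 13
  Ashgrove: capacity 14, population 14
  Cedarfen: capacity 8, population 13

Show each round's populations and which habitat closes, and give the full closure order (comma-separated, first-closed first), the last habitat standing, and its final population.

Closure order: Ironridge, Elkhorn, Cedarfen, Ashgrove
Last habitat: Juniper with 88 animals

Round 1: Ashgrove=14 Cedarfen=13 Elkhorn=24 Ironridge=24 Juniper=13 → close Ironridge (overflow 19)
  24÷4 = 6 each, +1 to first 0
Round 2: Ashgrove=20 Cedarfen=19 Elkhorn=30 Juniper=19 → close Elkhorn (overflow 15)
  30÷3 = 10 each, +1 to first 0
Round 3: Ashgrove=30 Cedarfen=29 Juniper=29 → close Cedarfen (overflow 21)
  29÷2 = 14 each, +1 to first 1
Round 4: Ashgrove=45 Juniper=43 → close Ashgrove (overflow 31)
  45÷1 = 45 each, +1 to first 0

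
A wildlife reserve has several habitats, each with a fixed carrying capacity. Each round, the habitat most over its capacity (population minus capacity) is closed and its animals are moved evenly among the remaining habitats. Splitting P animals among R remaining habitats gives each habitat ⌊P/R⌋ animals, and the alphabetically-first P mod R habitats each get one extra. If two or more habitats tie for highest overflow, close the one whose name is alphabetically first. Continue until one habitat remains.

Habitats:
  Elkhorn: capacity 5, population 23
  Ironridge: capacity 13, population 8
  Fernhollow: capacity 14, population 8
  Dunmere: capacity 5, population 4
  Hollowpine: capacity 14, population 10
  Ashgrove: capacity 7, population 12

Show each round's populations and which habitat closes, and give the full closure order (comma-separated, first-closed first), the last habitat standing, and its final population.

Closure order: Elkhorn, Ashgrove, Dunmere, Hollowpine, Fernhollow
Last habitat: Ironridge with 65 animals

Round 1: Ashgrove=12 Dunmere=4 Elkhorn=23 Fernhollow=8 Hollowpine=10 Ironridge=8 → close Elkhorn (overflow 18)
  23÷5 = 4 each, +1 to first 3
Round 2: Ashgrove=17 Dunmere=9 Fernhollow=13 Hollowpine=14 Ironridge=12 → close Ashgrove (overflow 10)
  17÷4 = 4 each, +1 to first 1
Round 3: Dunmere=14 Fernhollow=17 Hollowpine=18 Ironridge=16 → close Dunmere (overflow 9)
  14÷3 = 4 each, +1 to first 2
Round 4: Fernhollow=22 Hollowpine=23 Ironridge=20 → close Hollowpine (overflow 9)
  23÷2 = 11 each, +1 to first 1
Round 5: Fernhollow=34 Ironridge=31 → close Fernhollow (overflow 20)
  34÷1 = 34 each, +1 to first 0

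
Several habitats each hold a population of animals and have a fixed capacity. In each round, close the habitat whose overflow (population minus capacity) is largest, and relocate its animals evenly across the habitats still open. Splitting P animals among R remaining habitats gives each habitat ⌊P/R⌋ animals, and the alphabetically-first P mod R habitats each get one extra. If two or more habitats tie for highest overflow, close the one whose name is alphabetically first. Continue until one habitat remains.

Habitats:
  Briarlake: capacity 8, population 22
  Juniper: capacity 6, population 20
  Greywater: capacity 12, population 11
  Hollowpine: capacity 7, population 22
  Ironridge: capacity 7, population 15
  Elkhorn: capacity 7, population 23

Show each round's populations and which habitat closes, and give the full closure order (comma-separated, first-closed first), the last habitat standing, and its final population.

Closure order: Elkhorn, Hollowpine, Briarlake, Juniper, Ironridge
Last habitat: Greywater with 113 animals

Round 1: Briarlake=22 Elkhorn=23 Greywater=11 Hollowpine=22 Ironridge=15 Juniper=20 → close Elkhorn (overflow 16)
  23÷5 = 4 each, +1 to first 3
Round 2: Briarlake=27 Greywater=16 Hollowpine=27 Ironridge=19 Juniper=24 → close Hollowpine (overflow 20)
  27÷4 = 6 each, +1 to first 3
Round 3: Briarlake=34 Greywater=23 Ironridge=26 Juniper=30 → close Briarlake (overflow 26)
  34÷3 = 11 each, +1 to first 1
Round 4: Greywater=35 Ironridge=37 Juniper=41 → close Juniper (overflow 35)
  41÷2 = 20 each, +1 to first 1
Round 5: Greywater=56 Ironridge=57 → close Ironridge (overflow 50)
  57÷1 = 57 each, +1 to first 0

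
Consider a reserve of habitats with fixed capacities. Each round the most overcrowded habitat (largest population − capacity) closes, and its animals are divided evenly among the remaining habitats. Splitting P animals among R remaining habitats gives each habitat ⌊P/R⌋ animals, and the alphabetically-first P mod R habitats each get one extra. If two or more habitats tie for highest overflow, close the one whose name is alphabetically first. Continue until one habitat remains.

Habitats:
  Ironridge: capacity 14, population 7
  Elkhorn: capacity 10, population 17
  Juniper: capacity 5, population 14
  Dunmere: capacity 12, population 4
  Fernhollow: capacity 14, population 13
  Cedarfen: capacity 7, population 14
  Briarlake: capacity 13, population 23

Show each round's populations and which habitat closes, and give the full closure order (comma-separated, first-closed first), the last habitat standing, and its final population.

Closure order: Briarlake, Juniper, Cedarfen, Elkhorn, Fernhollow, Dunmere
Last habitat: Ironridge with 92 animals

Round 1: Briarlake=23 Cedarfen=14 Dunmere=4 Elkhorn=17 Fernhollow=13 Ironridge=7 Juniper=14 → close Briarlake (overflow 10)
  23÷6 = 3 each, +1 to first 5
Round 2: Cedarfen=18 Dunmere=8 Elkhorn=21 Fernhollow=17 Ironridge=11 Juniper=17 → close Juniper (overflow 12)
  17÷5 = 3 each, +1 to first 2
Round 3: Cedarfen=22 Dunmere=12 Elkhorn=24 Fernhollow=20 Ironridge=14 → close Cedarfen (overflow 15)
  22÷4 = 5 each, +1 to first 2
Round 4: Dunmere=18 Elkhorn=30 Fernhollow=25 Ironridge=19 → close Elkhorn (overflow 20)
  30÷3 = 10 each, +1 to first 0
Round 5: Dunmere=28 Fernhollow=35 Ironridge=29 → close Fernhollow (overflow 21)
  35÷2 = 17 each, +1 to first 1
Round 6: Dunmere=46 Ironridge=46 → close Dunmere (overflow 34)
  46÷1 = 46 each, +1 to first 0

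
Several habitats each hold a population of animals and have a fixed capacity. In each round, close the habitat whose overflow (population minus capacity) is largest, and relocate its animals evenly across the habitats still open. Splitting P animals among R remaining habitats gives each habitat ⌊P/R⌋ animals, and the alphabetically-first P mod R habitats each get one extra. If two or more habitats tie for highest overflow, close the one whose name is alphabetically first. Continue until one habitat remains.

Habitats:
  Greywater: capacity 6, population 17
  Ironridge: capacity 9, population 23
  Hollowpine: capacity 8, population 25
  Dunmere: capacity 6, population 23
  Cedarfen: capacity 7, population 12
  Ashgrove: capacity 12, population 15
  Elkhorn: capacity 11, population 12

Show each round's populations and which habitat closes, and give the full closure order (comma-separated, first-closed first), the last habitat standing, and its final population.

Closure order: Dunmere, Hollowpine, Ironridge, Greywater, Cedarfen, Ashgrove
Last habitat: Elkhorn with 127 animals

Round 1: Ashgrove=15 Cedarfen=12 Dunmere=23 Elkhorn=12 Greywater=17 Hollowpine=25 Ironridge=23 → close Dunmere (overflow 17)
  23÷6 = 3 each, +1 to first 5
Round 2: Ashgrove=19 Cedarfen=16 Elkhorn=16 Greywater=21 Hollowpine=29 Ironridge=26 → close Hollowpine (overflow 21)
  29÷5 = 5 each, +1 to first 4
Round 3: Ashgrove=25 Cedarfen=22 Elkhorn=22 Greywater=27 Ironridge=31 → close Ironridge (overflow 22)
  31÷4 = 7 each, +1 to first 3
Round 4: Ashgrove=33 Cedarfen=30 Elkhorn=30 Greywater=34 → close Greywater (overflow 28)
  34÷3 = 11 each, +1 to first 1
Round 5: Ashgrove=45 Cedarfen=41 Elkhorn=41 → close Cedarfen (overflow 34)
  41÷2 = 20 each, +1 to first 1
Round 6: Ashgrove=66 Elkhorn=61 → close Ashgrove (overflow 54)
  66÷1 = 66 each, +1 to first 0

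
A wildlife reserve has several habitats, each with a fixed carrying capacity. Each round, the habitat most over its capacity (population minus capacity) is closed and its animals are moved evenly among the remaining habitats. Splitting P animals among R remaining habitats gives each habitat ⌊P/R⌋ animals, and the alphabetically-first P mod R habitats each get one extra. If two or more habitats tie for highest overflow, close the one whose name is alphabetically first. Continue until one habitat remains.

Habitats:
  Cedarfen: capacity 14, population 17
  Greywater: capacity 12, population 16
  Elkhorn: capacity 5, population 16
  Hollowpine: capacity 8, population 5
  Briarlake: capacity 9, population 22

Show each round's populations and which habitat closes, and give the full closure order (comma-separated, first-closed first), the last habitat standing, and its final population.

Closure order: Briarlake, Elkhorn, Cedarfen, Greywater
Last habitat: Hollowpine with 76 animals

Round 1: Briarlake=22 Cedarfen=17 Elkhorn=16 Greywater=16 Hollowpine=5 → close Briarlake (overflow 13)
  22÷4 = 5 each, +1 to first 2
Round 2: Cedarfen=23 Elkhorn=22 Greywater=21 Hollowpine=10 → close Elkhorn (overflow 17)
  22÷3 = 7 each, +1 to first 1
Round 3: Cedarfen=31 Greywater=28 Hollowpine=17 → close Cedarfen (overflow 17)
  31÷2 = 15 each, +1 to first 1
Round 4: Greywater=44 Hollowpine=32 → close Greywater (overflow 32)
  44÷1 = 44 each, +1 to first 0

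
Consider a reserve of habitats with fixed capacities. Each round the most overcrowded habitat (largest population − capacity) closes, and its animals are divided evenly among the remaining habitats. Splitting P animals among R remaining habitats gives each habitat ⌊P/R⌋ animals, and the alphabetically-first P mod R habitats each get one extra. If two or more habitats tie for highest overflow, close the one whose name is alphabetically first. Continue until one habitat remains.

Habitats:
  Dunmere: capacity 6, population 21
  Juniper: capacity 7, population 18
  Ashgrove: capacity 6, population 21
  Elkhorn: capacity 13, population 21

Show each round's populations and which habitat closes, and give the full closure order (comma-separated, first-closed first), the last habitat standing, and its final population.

Closure order: Ashgrove, Dunmere, Juniper
Last habitat: Elkhorn with 81 animals

Round 1: Ashgrove=21 Dunmere=21 Elkhorn=21 Juniper=18 → close Ashgrove (overflow 15)
  21÷3 = 7 each, +1 to first 0
Round 2: Dunmere=28 Elkhorn=28 Juniper=25 → close Dunmere (overflow 22)
  28÷2 = 14 each, +1 to first 0
Round 3: Elkhorn=42 Juniper=39 → close Juniper (overflow 32)
  39÷1 = 39 each, +1 to first 0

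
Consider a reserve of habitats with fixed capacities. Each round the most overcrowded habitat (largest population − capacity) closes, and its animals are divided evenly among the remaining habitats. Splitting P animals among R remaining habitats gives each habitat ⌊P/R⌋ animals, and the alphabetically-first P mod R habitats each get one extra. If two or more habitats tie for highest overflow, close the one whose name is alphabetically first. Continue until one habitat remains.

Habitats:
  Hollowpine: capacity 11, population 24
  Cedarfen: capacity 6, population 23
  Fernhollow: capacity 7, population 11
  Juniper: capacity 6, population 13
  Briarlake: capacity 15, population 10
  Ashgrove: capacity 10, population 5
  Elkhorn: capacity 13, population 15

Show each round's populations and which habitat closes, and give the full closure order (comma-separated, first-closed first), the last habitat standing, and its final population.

Closure order: Cedarfen, Hollowpine, Juniper, Fernhollow, Elkhorn, Ashgrove
Last habitat: Briarlake with 101 animals

Round 1: Ashgrove=5 Briarlake=10 Cedarfen=23 Elkhorn=15 Fernhollow=11 Hollowpine=24 Juniper=13 → close Cedarfen (overflow 17)
  23÷6 = 3 each, +1 to first 5
Round 2: Ashgrove=9 Briarlake=14 Elkhorn=19 Fernhollow=15 Hollowpine=28 Juniper=16 → close Hollowpine (overflow 17)
  28÷5 = 5 each, +1 to first 3
Round 3: Ashgrove=15 Briarlake=20 Elkhorn=25 Fernhollow=20 Juniper=21 → close Juniper (overflow 15)
  21÷4 = 5 each, +1 to first 1
Round 4: Ashgrove=21 Briarlake=25 Elkhorn=30 Fernhollow=25 → close Fernhollow (overflow 18)
  25÷3 = 8 each, +1 to first 1
Round 5: Ashgrove=30 Briarlake=33 Elkhorn=38 → close Elkhorn (overflow 25)
  38÷2 = 19 each, +1 to first 0
Round 6: Ashgrove=49 Briarlake=52 → close Ashgrove (overflow 39)
  49÷1 = 49 each, +1 to first 0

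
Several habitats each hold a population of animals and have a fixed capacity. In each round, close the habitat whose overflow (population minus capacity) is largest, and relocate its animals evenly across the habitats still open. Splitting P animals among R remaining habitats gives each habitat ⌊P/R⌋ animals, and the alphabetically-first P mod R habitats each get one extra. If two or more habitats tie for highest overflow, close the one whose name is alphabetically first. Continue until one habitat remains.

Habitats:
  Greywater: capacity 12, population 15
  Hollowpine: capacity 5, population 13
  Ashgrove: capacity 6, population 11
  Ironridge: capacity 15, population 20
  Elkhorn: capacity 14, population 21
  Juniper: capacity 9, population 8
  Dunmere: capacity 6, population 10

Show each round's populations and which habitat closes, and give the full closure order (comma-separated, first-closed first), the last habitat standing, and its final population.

Closure order: Hollowpine, Elkhorn, Ashgrove, Dunmere, Greywater, Ironridge
Last habitat: Juniper with 98 animals

Round 1: Ashgrove=11 Dunmere=10 Elkhorn=21 Greywater=15 Hollowpine=13 Ironridge=20 Juniper=8 → close Hollowpine (overflow 8)
  13÷6 = 2 each, +1 to first 1
Round 2: Ashgrove=14 Dunmere=12 Elkhorn=23 Greywater=17 Ironridge=22 Juniper=10 → close Elkhorn (overflow 9)
  23÷5 = 4 each, +1 to first 3
Round 3: Ashgrove=19 Dunmere=17 Greywater=22 Ironridge=26 Juniper=14 → close Ashgrove (overflow 13)
  19÷4 = 4 each, +1 to first 3
Round 4: Dunmere=22 Greywater=27 Ironridge=31 Juniper=18 → close Dunmere (overflow 16)
  22÷3 = 7 each, +1 to first 1
Round 5: Greywater=35 Ironridge=38 Juniper=25 → close Greywater (overflow 23)
  35÷2 = 17 each, +1 to first 1
Round 6: Ironridge=56 Juniper=42 → close Ironridge (overflow 41)
  56÷1 = 56 each, +1 to first 0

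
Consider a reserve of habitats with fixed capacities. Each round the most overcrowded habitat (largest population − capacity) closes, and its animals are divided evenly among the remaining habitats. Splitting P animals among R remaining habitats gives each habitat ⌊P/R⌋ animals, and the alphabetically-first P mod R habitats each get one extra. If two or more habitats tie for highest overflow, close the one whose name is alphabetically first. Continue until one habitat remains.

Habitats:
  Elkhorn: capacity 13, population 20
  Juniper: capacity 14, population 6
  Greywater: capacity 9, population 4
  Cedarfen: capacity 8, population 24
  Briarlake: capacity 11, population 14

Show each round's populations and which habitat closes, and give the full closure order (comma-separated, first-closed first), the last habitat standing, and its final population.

Round 1: Briarlake=14 Cedarfen=24 Elkhorn=20 Greywater=4 Juniper=6 → close Cedarfen (overflow 16)
  24÷4 = 6 each, +1 to first 0
Round 2: Briarlake=20 Elkhorn=26 Greywater=10 Juniper=12 → close Elkhorn (overflow 13)
  26÷3 = 8 each, +1 to first 2
Round 3: Briarlake=29 Greywater=19 Juniper=20 → close Briarlake (overflow 18)
  29÷2 = 14 each, +1 to first 1
Round 4: Greywater=34 Juniper=34 → close Greywater (overflow 25)
  34÷1 = 34 each, +1 to first 0

Closure order: Cedarfen, Elkhorn, Briarlake, Greywater
Last habitat: Juniper with 68 animals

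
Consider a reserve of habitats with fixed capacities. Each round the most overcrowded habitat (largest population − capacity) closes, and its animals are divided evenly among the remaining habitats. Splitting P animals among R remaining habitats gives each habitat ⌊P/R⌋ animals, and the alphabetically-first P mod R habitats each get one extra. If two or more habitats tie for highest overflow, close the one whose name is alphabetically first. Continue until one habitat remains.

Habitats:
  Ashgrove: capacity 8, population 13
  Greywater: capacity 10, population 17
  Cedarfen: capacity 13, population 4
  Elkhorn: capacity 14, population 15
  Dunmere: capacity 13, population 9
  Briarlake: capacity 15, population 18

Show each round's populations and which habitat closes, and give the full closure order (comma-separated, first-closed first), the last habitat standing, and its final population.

Closure order: Greywater, Ashgrove, Briarlake, Elkhorn, Dunmere
Last habitat: Cedarfen with 76 animals

Round 1: Ashgrove=13 Briarlake=18 Cedarfen=4 Dunmere=9 Elkhorn=15 Greywater=17 → close Greywater (overflow 7)
  17÷5 = 3 each, +1 to first 2
Round 2: Ashgrove=17 Briarlake=22 Cedarfen=7 Dunmere=12 Elkhorn=18 → close Ashgrove (overflow 9)
  17÷4 = 4 each, +1 to first 1
Round 3: Briarlake=27 Cedarfen=11 Dunmere=16 Elkhorn=22 → close Briarlake (overflow 12)
  27÷3 = 9 each, +1 to first 0
Round 4: Cedarfen=20 Dunmere=25 Elkhorn=31 → close Elkhorn (overflow 17)
  31÷2 = 15 each, +1 to first 1
Round 5: Cedarfen=36 Dunmere=40 → close Dunmere (overflow 27)
  40÷1 = 40 each, +1 to first 0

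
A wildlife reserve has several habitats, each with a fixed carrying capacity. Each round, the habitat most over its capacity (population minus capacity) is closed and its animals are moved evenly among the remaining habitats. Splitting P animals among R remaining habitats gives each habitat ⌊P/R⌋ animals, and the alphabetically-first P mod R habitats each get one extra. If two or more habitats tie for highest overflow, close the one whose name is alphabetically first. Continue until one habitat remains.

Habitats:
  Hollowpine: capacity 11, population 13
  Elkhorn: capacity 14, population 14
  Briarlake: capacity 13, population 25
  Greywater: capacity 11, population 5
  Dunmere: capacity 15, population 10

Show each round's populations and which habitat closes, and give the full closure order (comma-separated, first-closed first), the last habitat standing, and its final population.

Closure order: Briarlake, Hollowpine, Elkhorn, Dunmere
Last habitat: Greywater with 67 animals

Round 1: Briarlake=25 Dunmere=10 Elkhorn=14 Greywater=5 Hollowpine=13 → close Briarlake (overflow 12)
  25÷4 = 6 each, +1 to first 1
Round 2: Dunmere=17 Elkhorn=20 Greywater=11 Hollowpine=19 → close Hollowpine (overflow 8)
  19÷3 = 6 each, +1 to first 1
Round 3: Dunmere=24 Elkhorn=26 Greywater=17 → close Elkhorn (overflow 12)
  26÷2 = 13 each, +1 to first 0
Round 4: Dunmere=37 Greywater=30 → close Dunmere (overflow 22)
  37÷1 = 37 each, +1 to first 0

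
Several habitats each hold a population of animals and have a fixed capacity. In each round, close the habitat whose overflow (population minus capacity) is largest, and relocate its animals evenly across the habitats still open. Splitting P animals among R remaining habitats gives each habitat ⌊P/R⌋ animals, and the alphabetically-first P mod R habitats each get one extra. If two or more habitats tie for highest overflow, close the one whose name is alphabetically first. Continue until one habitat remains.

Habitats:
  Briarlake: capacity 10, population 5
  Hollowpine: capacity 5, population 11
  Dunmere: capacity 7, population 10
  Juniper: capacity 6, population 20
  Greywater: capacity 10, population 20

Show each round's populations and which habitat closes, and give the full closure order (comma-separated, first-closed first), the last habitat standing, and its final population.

Closure order: Juniper, Greywater, Hollowpine, Dunmere
Last habitat: Briarlake with 66 animals

Round 1: Briarlake=5 Dunmere=10 Greywater=20 Hollowpine=11 Juniper=20 → close Juniper (overflow 14)
  20÷4 = 5 each, +1 to first 0
Round 2: Briarlake=10 Dunmere=15 Greywater=25 Hollowpine=16 → close Greywater (overflow 15)
  25÷3 = 8 each, +1 to first 1
Round 3: Briarlake=19 Dunmere=23 Hollowpine=24 → close Hollowpine (overflow 19)
  24÷2 = 12 each, +1 to first 0
Round 4: Briarlake=31 Dunmere=35 → close Dunmere (overflow 28)
  35÷1 = 35 each, +1 to first 0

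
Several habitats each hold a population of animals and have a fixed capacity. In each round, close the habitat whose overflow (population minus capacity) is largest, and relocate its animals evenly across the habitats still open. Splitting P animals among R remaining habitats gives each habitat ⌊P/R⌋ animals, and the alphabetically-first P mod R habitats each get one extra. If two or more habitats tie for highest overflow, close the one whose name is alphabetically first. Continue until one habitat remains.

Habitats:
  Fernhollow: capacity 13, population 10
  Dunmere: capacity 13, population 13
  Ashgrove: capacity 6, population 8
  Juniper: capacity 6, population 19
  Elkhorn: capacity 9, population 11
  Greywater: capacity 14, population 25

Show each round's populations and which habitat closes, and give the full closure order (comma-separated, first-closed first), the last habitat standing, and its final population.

Round 1: Ashgrove=8 Dunmere=13 Elkhorn=11 Fernhollow=10 Greywater=25 Juniper=19 → close Juniper (overflow 13)
  19÷5 = 3 each, +1 to first 4
Round 2: Ashgrove=12 Dunmere=17 Elkhorn=15 Fernhollow=14 Greywater=28 → close Greywater (overflow 14)
  28÷4 = 7 each, +1 to first 0
Round 3: Ashgrove=19 Dunmere=24 Elkhorn=22 Fernhollow=21 → close Ashgrove (overflow 13)
  19÷3 = 6 each, +1 to first 1
Round 4: Dunmere=31 Elkhorn=28 Fernhollow=27 → close Elkhorn (overflow 19)
  28÷2 = 14 each, +1 to first 0
Round 5: Dunmere=45 Fernhollow=41 → close Dunmere (overflow 32)
  45÷1 = 45 each, +1 to first 0

Closure order: Juniper, Greywater, Ashgrove, Elkhorn, Dunmere
Last habitat: Fernhollow with 86 animals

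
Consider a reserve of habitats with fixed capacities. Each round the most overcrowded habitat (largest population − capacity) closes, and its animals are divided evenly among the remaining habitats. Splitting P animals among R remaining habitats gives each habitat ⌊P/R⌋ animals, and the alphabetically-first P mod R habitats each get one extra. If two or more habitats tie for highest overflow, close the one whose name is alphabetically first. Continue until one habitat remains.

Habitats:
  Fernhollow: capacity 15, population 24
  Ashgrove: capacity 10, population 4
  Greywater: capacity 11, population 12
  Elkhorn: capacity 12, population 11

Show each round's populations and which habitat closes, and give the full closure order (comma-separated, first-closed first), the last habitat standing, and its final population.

Round 1: Ashgrove=4 Elkhorn=11 Fernhollow=24 Greywater=12 → close Fernhollow (overflow 9)
  24÷3 = 8 each, +1 to first 0
Round 2: Ashgrove=12 Elkhorn=19 Greywater=20 → close Greywater (overflow 9)
  20÷2 = 10 each, +1 to first 0
Round 3: Ashgrove=22 Elkhorn=29 → close Elkhorn (overflow 17)
  29÷1 = 29 each, +1 to first 0

Closure order: Fernhollow, Greywater, Elkhorn
Last habitat: Ashgrove with 51 animals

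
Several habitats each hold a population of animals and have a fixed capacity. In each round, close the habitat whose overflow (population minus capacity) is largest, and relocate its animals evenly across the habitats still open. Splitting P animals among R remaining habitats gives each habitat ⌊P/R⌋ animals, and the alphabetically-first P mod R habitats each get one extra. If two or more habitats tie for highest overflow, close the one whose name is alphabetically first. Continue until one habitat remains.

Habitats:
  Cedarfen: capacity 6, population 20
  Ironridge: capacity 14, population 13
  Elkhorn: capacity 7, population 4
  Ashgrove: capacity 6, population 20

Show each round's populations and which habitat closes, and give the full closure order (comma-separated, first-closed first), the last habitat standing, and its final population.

Round 1: Ashgrove=20 Cedarfen=20 Elkhorn=4 Ironridge=13 → close Ashgrove (overflow 14)
  20÷3 = 6 each, +1 to first 2
Round 2: Cedarfen=27 Elkhorn=11 Ironridge=19 → close Cedarfen (overflow 21)
  27÷2 = 13 each, +1 to first 1
Round 3: Elkhorn=25 Ironridge=32 → close Elkhorn (overflow 18)
  25÷1 = 25 each, +1 to first 0

Closure order: Ashgrove, Cedarfen, Elkhorn
Last habitat: Ironridge with 57 animals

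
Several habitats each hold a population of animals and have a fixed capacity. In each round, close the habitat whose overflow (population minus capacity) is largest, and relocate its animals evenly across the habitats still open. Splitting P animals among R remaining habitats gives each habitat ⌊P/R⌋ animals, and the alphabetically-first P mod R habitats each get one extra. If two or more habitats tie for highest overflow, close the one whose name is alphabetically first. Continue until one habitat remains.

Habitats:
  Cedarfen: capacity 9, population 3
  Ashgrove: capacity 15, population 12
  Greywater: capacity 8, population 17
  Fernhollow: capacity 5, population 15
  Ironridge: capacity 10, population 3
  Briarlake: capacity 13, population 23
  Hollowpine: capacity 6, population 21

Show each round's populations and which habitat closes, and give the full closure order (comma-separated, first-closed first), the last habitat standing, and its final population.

Round 1: Ashgrove=12 Briarlake=23 Cedarfen=3 Fernhollow=15 Greywater=17 Hollowpine=21 Ironridge=3 → close Hollowpine (overflow 15)
  21÷6 = 3 each, +1 to first 3
Round 2: Ashgrove=16 Briarlake=27 Cedarfen=7 Fernhollow=18 Greywater=20 Ironridge=6 → close Briarlake (overflow 14)
  27÷5 = 5 each, +1 to first 2
Round 3: Ashgrove=22 Cedarfen=13 Fernhollow=23 Greywater=25 Ironridge=11 → close Fernhollow (overflow 18)
  23÷4 = 5 each, +1 to first 3
Round 4: Ashgrove=28 Cedarfen=19 Greywater=31 Ironridge=16 → close Greywater (overflow 23)
  31÷3 = 10 each, +1 to first 1
Round 5: Ashgrove=39 Cedarfen=29 Ironridge=26 → close Ashgrove (overflow 24)
  39÷2 = 19 each, +1 to first 1
Round 6: Cedarfen=49 Ironridge=45 → close Cedarfen (overflow 40)
  49÷1 = 49 each, +1 to first 0

Closure order: Hollowpine, Briarlake, Fernhollow, Greywater, Ashgrove, Cedarfen
Last habitat: Ironridge with 94 animals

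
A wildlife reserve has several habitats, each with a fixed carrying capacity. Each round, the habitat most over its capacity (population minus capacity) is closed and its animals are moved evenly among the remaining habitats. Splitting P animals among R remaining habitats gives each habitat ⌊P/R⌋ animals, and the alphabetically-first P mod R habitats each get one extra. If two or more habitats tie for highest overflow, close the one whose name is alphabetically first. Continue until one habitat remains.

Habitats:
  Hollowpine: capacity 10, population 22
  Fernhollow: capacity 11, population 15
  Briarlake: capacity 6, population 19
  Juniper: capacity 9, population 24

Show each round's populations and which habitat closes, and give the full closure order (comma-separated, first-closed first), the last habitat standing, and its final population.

Round 1: Briarlake=19 Fernhollow=15 Hollowpine=22 Juniper=24 → close Juniper (overflow 15)
  24÷3 = 8 each, +1 to first 0
Round 2: Briarlake=27 Fernhollow=23 Hollowpine=30 → close Briarlake (overflow 21)
  27÷2 = 13 each, +1 to first 1
Round 3: Fernhollow=37 Hollowpine=43 → close Hollowpine (overflow 33)
  43÷1 = 43 each, +1 to first 0

Closure order: Juniper, Briarlake, Hollowpine
Last habitat: Fernhollow with 80 animals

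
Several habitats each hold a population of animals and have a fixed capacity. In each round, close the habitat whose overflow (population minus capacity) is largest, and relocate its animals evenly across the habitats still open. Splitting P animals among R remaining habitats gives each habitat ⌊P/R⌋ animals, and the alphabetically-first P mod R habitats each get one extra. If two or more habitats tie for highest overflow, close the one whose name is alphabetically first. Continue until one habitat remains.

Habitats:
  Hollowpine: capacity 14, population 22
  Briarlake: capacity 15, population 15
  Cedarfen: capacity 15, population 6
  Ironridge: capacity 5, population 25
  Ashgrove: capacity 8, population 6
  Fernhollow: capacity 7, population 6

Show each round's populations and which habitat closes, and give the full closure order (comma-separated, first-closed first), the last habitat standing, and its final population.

Round 1: Ashgrove=6 Briarlake=15 Cedarfen=6 Fernhollow=6 Hollowpine=22 Ironridge=25 → close Ironridge (overflow 20)
  25÷5 = 5 each, +1 to first 0
Round 2: Ashgrove=11 Briarlake=20 Cedarfen=11 Fernhollow=11 Hollowpine=27 → close Hollowpine (overflow 13)
  27÷4 = 6 each, +1 to first 3
Round 3: Ashgrove=18 Briarlake=27 Cedarfen=18 Fernhollow=17 → close Briarlake (overflow 12)
  27÷3 = 9 each, +1 to first 0
Round 4: Ashgrove=27 Cedarfen=27 Fernhollow=26 → close Ashgrove (overflow 19)
  27÷2 = 13 each, +1 to first 1
Round 5: Cedarfen=41 Fernhollow=39 → close Fernhollow (overflow 32)
  39÷1 = 39 each, +1 to first 0

Closure order: Ironridge, Hollowpine, Briarlake, Ashgrove, Fernhollow
Last habitat: Cedarfen with 80 animals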